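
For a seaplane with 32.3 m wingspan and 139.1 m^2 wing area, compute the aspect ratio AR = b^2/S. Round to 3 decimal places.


Step 1: b^2 = 32.3^2 = 1043.29
Step 2: AR = 1043.29 / 139.1 = 7.500

7.500


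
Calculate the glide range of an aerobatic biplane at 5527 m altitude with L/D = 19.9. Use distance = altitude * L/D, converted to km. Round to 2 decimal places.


Step 1: Glide distance = altitude * L/D = 5527 * 19.9 = 109987.3 m
Step 2: Convert to km: 109987.3 / 1000 = 109.99 km

109.99


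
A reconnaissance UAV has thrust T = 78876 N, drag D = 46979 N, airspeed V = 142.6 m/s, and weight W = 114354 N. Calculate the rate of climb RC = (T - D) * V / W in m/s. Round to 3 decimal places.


Step 1: Excess thrust = T - D = 78876 - 46979 = 31897 N
Step 2: Excess power = 31897 * 142.6 = 4548512.2 W
Step 3: RC = 4548512.2 / 114354 = 39.776 m/s

39.776


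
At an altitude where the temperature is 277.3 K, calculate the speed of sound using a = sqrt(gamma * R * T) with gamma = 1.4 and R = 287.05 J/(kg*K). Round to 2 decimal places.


Step 1: gamma * R * T = 1.4 * 287.05 * 277.3 = 111438.551
Step 2: a = sqrt(111438.551) = 333.82 m/s

333.82


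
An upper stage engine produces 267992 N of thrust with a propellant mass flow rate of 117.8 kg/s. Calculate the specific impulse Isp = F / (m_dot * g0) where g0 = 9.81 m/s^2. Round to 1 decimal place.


Step 1: m_dot * g0 = 117.8 * 9.81 = 1155.62
Step 2: Isp = 267992 / 1155.62 = 231.9 s

231.9


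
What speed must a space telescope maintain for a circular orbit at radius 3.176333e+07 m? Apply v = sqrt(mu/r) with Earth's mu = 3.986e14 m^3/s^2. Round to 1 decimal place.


Step 1: mu / r = 3.986e14 / 3.176333e+07 = 12549062.0788
Step 2: v = sqrt(12549062.0788) = 3542.5 m/s

3542.5


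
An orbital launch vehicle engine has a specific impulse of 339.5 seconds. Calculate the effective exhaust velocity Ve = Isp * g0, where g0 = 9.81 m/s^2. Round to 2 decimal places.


Step 1: Ve = Isp * g0 = 339.5 * 9.81
Step 2: Ve = 3330.50 m/s

3330.50


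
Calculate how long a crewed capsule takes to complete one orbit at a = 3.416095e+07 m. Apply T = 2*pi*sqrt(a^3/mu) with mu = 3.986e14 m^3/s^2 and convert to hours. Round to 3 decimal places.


Step 1: a^3 / mu = 3.986482e+22 / 3.986e14 = 1.000121e+08
Step 2: sqrt(1.000121e+08) = 10000.6047 s
Step 3: T = 2*pi * 10000.6047 = 62835.65 s
Step 4: T in hours = 62835.65 / 3600 = 17.454 hours

17.454


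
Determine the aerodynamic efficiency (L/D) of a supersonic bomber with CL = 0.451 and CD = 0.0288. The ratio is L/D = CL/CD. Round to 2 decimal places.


Step 1: L/D = CL / CD = 0.451 / 0.0288
Step 2: L/D = 15.66

15.66


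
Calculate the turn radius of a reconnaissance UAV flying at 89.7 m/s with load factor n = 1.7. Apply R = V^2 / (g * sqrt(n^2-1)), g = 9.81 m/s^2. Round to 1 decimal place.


Step 1: V^2 = 89.7^2 = 8046.09
Step 2: n^2 - 1 = 1.7^2 - 1 = 1.89
Step 3: sqrt(1.89) = 1.374773
Step 4: R = 8046.09 / (9.81 * 1.374773) = 596.6 m

596.6


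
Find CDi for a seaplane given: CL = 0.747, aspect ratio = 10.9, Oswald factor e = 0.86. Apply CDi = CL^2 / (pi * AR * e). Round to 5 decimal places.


Step 1: CL^2 = 0.747^2 = 0.558009
Step 2: pi * AR * e = 3.14159 * 10.9 * 0.86 = 29.44929
Step 3: CDi = 0.558009 / 29.44929 = 0.01895

0.01895


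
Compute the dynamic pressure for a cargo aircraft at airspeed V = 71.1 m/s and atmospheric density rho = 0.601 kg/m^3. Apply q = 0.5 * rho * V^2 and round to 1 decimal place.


Step 1: V^2 = 71.1^2 = 5055.21
Step 2: q = 0.5 * 0.601 * 5055.21
Step 3: q = 1519.1 Pa

1519.1


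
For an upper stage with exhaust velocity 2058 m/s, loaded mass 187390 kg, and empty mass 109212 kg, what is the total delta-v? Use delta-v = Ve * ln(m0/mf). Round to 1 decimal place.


Step 1: Mass ratio m0/mf = 187390 / 109212 = 1.715837
Step 2: ln(1.715837) = 0.539901
Step 3: delta-v = 2058 * 0.539901 = 1111.1 m/s

1111.1


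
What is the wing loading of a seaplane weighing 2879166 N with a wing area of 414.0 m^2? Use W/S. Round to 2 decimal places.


Step 1: Wing loading = W / S = 2879166 / 414.0
Step 2: Wing loading = 6954.51 N/m^2

6954.51


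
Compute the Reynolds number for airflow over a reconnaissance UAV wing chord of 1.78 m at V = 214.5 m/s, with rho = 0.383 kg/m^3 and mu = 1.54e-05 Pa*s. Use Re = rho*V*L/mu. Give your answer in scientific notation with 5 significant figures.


Step 1: Numerator = rho * V * L = 0.383 * 214.5 * 1.78 = 146.23323
Step 2: Re = 146.23323 / 1.54e-05
Step 3: Re = 9.4957e+06

9.4957e+06


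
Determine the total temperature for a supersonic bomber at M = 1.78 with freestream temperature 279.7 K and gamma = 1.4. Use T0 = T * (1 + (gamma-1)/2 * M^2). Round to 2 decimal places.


Step 1: (gamma-1)/2 = 0.2
Step 2: M^2 = 3.1684
Step 3: 1 + 0.2 * 3.1684 = 1.63368
Step 4: T0 = 279.7 * 1.63368 = 456.94 K

456.94


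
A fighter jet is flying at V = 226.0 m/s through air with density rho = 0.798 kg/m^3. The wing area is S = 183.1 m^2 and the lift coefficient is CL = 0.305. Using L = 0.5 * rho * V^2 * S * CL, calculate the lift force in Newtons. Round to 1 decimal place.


Step 1: Calculate dynamic pressure q = 0.5 * 0.798 * 226.0^2 = 0.5 * 0.798 * 51076.0 = 20379.324 Pa
Step 2: Multiply by wing area and lift coefficient: L = 20379.324 * 183.1 * 0.305
Step 3: L = 3731454.2244 * 0.305 = 1138093.5 N

1138093.5


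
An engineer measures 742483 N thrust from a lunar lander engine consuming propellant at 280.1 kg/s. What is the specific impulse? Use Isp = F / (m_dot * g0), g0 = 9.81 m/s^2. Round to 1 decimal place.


Step 1: m_dot * g0 = 280.1 * 9.81 = 2747.78
Step 2: Isp = 742483 / 2747.78 = 270.2 s

270.2


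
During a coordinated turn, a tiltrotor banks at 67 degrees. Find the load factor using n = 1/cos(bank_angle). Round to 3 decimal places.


Step 1: Convert 67 degrees to radians = 1.169371
Step 2: cos(67 deg) = 0.390731
Step 3: n = 1 / 0.390731 = 2.559

2.559


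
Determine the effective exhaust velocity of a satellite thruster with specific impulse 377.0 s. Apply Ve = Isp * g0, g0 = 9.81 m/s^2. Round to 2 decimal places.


Step 1: Ve = Isp * g0 = 377.0 * 9.81
Step 2: Ve = 3698.37 m/s

3698.37


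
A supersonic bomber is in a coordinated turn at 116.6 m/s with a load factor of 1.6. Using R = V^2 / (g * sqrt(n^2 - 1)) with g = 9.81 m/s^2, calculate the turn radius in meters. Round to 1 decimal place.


Step 1: V^2 = 116.6^2 = 13595.56
Step 2: n^2 - 1 = 1.6^2 - 1 = 1.56
Step 3: sqrt(1.56) = 1.249
Step 4: R = 13595.56 / (9.81 * 1.249) = 1109.6 m

1109.6


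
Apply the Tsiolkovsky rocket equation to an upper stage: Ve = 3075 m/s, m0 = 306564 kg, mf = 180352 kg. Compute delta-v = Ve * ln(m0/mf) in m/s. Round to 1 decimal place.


Step 1: Mass ratio m0/mf = 306564 / 180352 = 1.699809
Step 2: ln(1.699809) = 0.530516
Step 3: delta-v = 3075 * 0.530516 = 1631.3 m/s

1631.3


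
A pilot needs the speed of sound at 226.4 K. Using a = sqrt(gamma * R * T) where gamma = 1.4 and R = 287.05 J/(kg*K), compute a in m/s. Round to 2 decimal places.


Step 1: gamma * R * T = 1.4 * 287.05 * 226.4 = 90983.368
Step 2: a = sqrt(90983.368) = 301.63 m/s

301.63


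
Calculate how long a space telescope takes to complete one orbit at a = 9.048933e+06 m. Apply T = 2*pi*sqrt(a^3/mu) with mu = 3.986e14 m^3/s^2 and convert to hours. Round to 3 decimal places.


Step 1: a^3 / mu = 7.409555e+20 / 3.986e14 = 1.858895e+06
Step 2: sqrt(1.858895e+06) = 1363.4129 s
Step 3: T = 2*pi * 1363.4129 = 8566.58 s
Step 4: T in hours = 8566.58 / 3600 = 2.380 hours

2.380


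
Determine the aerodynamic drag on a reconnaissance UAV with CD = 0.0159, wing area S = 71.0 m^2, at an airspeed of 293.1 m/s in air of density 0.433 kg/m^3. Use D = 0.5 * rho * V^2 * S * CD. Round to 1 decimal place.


Step 1: Dynamic pressure q = 0.5 * 0.433 * 293.1^2 = 18598.9976 Pa
Step 2: Drag D = q * S * CD = 18598.9976 * 71.0 * 0.0159
Step 3: D = 20996.4 N

20996.4


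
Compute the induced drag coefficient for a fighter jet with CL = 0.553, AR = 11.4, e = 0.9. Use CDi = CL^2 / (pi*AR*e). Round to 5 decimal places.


Step 1: CL^2 = 0.553^2 = 0.305809
Step 2: pi * AR * e = 3.14159 * 11.4 * 0.9 = 32.232741
Step 3: CDi = 0.305809 / 32.232741 = 0.00949

0.00949


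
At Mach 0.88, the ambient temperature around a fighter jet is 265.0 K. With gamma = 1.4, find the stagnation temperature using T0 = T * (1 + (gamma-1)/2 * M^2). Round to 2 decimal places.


Step 1: (gamma-1)/2 = 0.2
Step 2: M^2 = 0.7744
Step 3: 1 + 0.2 * 0.7744 = 1.15488
Step 4: T0 = 265.0 * 1.15488 = 306.04 K

306.04


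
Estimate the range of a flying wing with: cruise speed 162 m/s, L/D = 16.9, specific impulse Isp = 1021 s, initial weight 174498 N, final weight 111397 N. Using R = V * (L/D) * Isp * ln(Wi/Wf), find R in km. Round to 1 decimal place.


Step 1: Coefficient = V * (L/D) * Isp = 162 * 16.9 * 1021 = 2795293.8 m
Step 2: Wi/Wf = 174498 / 111397 = 1.566452
Step 3: ln(1.566452) = 0.448813
Step 4: R = 2795293.8 * 0.448813 = 1254563.9 m = 1254.6 km

1254.6


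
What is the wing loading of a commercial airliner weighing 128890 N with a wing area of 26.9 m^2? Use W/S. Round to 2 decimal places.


Step 1: Wing loading = W / S = 128890 / 26.9
Step 2: Wing loading = 4791.45 N/m^2

4791.45


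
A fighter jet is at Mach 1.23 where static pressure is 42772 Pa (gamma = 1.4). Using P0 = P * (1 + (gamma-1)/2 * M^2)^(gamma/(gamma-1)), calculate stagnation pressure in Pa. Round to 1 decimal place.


Step 1: (gamma-1)/2 * M^2 = 0.2 * 1.5129 = 0.30258
Step 2: 1 + 0.30258 = 1.30258
Step 3: Exponent gamma/(gamma-1) = 3.5
Step 4: P0 = 42772 * 1.30258^3.5 = 107888.5 Pa

107888.5


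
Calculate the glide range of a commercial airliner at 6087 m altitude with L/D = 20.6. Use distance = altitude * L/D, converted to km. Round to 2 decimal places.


Step 1: Glide distance = altitude * L/D = 6087 * 20.6 = 125392.2 m
Step 2: Convert to km: 125392.2 / 1000 = 125.39 km

125.39


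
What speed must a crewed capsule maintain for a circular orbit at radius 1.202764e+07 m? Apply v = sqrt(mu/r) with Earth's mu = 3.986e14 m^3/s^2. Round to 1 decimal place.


Step 1: mu / r = 3.986e14 / 1.202764e+07 = 33140333.432
Step 2: v = sqrt(33140333.432) = 5756.8 m/s

5756.8


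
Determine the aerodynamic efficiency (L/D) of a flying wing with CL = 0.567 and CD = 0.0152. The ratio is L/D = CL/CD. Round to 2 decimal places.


Step 1: L/D = CL / CD = 0.567 / 0.0152
Step 2: L/D = 37.30

37.30


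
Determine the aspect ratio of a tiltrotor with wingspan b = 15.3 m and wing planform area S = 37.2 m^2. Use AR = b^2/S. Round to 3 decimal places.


Step 1: b^2 = 15.3^2 = 234.09
Step 2: AR = 234.09 / 37.2 = 6.293

6.293


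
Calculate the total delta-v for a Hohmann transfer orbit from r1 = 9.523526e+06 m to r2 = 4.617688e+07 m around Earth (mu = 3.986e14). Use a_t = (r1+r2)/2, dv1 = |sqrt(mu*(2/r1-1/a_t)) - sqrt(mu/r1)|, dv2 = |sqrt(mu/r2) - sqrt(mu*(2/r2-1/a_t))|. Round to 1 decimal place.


Step 1: Transfer semi-major axis a_t = (9.523526e+06 + 4.617688e+07) / 2 = 2.785020e+07 m
Step 2: v1 (circular at r1) = sqrt(mu/r1) = 6469.49 m/s
Step 3: v_t1 = sqrt(mu*(2/r1 - 1/a_t)) = 8330.44 m/s
Step 4: dv1 = |8330.44 - 6469.49| = 1860.95 m/s
Step 5: v2 (circular at r2) = 2938.03 m/s, v_t2 = 1718.07 m/s
Step 6: dv2 = |2938.03 - 1718.07| = 1219.96 m/s
Step 7: Total delta-v = 1860.95 + 1219.96 = 3080.9 m/s

3080.9


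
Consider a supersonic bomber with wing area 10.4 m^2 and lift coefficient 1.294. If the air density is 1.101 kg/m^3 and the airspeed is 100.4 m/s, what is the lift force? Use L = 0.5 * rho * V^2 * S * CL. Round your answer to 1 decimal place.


Step 1: Calculate dynamic pressure q = 0.5 * 1.101 * 100.4^2 = 0.5 * 1.101 * 10080.16 = 5549.1281 Pa
Step 2: Multiply by wing area and lift coefficient: L = 5549.1281 * 10.4 * 1.294
Step 3: L = 57710.932 * 1.294 = 74677.9 N

74677.9


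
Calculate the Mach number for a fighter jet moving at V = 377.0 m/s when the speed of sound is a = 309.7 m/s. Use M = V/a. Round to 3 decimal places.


Step 1: M = V / a = 377.0 / 309.7
Step 2: M = 1.217

1.217


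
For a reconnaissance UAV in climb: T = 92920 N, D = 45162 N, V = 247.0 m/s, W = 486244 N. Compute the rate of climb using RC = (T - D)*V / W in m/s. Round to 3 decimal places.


Step 1: Excess thrust = T - D = 92920 - 45162 = 47758 N
Step 2: Excess power = 47758 * 247.0 = 11796226.0 W
Step 3: RC = 11796226.0 / 486244 = 24.260 m/s

24.260


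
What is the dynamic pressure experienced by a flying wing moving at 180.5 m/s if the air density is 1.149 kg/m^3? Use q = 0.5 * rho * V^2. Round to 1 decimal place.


Step 1: V^2 = 180.5^2 = 32580.25
Step 2: q = 0.5 * 1.149 * 32580.25
Step 3: q = 18717.4 Pa

18717.4


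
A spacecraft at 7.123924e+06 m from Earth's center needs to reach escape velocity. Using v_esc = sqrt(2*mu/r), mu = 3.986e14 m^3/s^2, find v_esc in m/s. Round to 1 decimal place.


Step 1: 2*mu/r = 2 * 3.986e14 / 7.123924e+06 = 111904618.8589
Step 2: v_esc = sqrt(111904618.8589) = 10578.5 m/s

10578.5


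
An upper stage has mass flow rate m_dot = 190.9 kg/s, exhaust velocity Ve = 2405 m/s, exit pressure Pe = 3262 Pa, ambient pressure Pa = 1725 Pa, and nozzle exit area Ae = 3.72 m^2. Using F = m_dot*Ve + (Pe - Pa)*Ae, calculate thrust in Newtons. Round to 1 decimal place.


Step 1: Momentum thrust = m_dot * Ve = 190.9 * 2405 = 459114.5 N
Step 2: Pressure thrust = (Pe - Pa) * Ae = (3262 - 1725) * 3.72 = 5717.64 N
Step 3: Total thrust F = 459114.5 + 5717.64 = 464832.1 N

464832.1


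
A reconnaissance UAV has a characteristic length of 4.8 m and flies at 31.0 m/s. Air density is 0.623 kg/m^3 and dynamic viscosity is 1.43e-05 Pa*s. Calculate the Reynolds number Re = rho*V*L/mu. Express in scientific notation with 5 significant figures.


Step 1: Numerator = rho * V * L = 0.623 * 31.0 * 4.8 = 92.7024
Step 2: Re = 92.7024 / 1.43e-05
Step 3: Re = 6.4827e+06

6.4827e+06


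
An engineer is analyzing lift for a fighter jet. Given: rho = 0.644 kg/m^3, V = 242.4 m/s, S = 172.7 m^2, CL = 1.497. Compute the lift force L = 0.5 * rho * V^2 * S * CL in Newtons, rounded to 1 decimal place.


Step 1: Calculate dynamic pressure q = 0.5 * 0.644 * 242.4^2 = 0.5 * 0.644 * 58757.76 = 18919.9987 Pa
Step 2: Multiply by wing area and lift coefficient: L = 18919.9987 * 172.7 * 1.497
Step 3: L = 3267483.7789 * 1.497 = 4891423.2 N

4891423.2


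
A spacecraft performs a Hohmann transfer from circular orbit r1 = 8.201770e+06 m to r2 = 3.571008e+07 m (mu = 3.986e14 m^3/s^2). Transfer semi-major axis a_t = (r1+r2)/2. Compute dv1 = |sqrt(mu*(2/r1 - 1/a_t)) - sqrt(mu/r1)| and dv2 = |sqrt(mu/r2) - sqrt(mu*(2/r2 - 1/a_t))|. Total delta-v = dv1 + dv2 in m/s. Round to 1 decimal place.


Step 1: Transfer semi-major axis a_t = (8.201770e+06 + 3.571008e+07) / 2 = 2.195592e+07 m
Step 2: v1 (circular at r1) = sqrt(mu/r1) = 6971.32 m/s
Step 3: v_t1 = sqrt(mu*(2/r1 - 1/a_t)) = 8890.67 m/s
Step 4: dv1 = |8890.67 - 6971.32| = 1919.35 m/s
Step 5: v2 (circular at r2) = 3340.98 m/s, v_t2 = 2041.98 m/s
Step 6: dv2 = |3340.98 - 2041.98| = 1299.0 m/s
Step 7: Total delta-v = 1919.35 + 1299.0 = 3218.3 m/s

3218.3


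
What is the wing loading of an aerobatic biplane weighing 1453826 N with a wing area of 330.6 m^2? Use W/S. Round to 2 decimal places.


Step 1: Wing loading = W / S = 1453826 / 330.6
Step 2: Wing loading = 4397.54 N/m^2

4397.54


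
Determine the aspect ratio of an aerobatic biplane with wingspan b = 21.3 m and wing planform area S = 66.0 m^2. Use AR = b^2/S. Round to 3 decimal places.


Step 1: b^2 = 21.3^2 = 453.69
Step 2: AR = 453.69 / 66.0 = 6.874

6.874


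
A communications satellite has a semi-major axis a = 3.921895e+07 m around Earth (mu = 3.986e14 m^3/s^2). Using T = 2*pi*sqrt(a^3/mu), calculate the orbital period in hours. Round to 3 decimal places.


Step 1: a^3 / mu = 6.032369e+22 / 3.986e14 = 1.513389e+08
Step 2: sqrt(1.513389e+08) = 12301.9879 s
Step 3: T = 2*pi * 12301.9879 = 77295.67 s
Step 4: T in hours = 77295.67 / 3600 = 21.471 hours

21.471


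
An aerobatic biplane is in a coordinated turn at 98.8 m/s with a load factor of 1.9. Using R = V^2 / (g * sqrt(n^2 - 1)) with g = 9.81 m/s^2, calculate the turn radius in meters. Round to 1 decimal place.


Step 1: V^2 = 98.8^2 = 9761.44
Step 2: n^2 - 1 = 1.9^2 - 1 = 2.61
Step 3: sqrt(2.61) = 1.615549
Step 4: R = 9761.44 / (9.81 * 1.615549) = 615.9 m

615.9


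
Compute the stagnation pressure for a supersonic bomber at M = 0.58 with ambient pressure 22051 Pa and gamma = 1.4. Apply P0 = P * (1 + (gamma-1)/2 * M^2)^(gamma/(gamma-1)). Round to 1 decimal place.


Step 1: (gamma-1)/2 * M^2 = 0.2 * 0.3364 = 0.06728
Step 2: 1 + 0.06728 = 1.06728
Step 3: Exponent gamma/(gamma-1) = 3.5
Step 4: P0 = 22051 * 1.06728^3.5 = 27695.1 Pa

27695.1


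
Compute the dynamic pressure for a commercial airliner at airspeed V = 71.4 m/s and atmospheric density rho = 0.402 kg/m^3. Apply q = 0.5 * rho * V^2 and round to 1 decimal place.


Step 1: V^2 = 71.4^2 = 5097.96
Step 2: q = 0.5 * 0.402 * 5097.96
Step 3: q = 1024.7 Pa

1024.7


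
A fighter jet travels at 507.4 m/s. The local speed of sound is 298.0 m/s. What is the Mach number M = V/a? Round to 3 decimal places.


Step 1: M = V / a = 507.4 / 298.0
Step 2: M = 1.703

1.703


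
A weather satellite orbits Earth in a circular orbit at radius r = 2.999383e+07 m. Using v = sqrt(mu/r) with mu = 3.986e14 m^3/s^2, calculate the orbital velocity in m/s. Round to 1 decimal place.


Step 1: mu / r = 3.986e14 / 2.999383e+07 = 13289399.8532
Step 2: v = sqrt(13289399.8532) = 3645.5 m/s

3645.5


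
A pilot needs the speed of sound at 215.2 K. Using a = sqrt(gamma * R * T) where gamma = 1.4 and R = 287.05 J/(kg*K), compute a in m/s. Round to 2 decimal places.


Step 1: gamma * R * T = 1.4 * 287.05 * 215.2 = 86482.424
Step 2: a = sqrt(86482.424) = 294.08 m/s

294.08


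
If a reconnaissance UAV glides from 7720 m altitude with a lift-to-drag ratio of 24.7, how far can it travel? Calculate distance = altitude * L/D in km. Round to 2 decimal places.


Step 1: Glide distance = altitude * L/D = 7720 * 24.7 = 190684.0 m
Step 2: Convert to km: 190684.0 / 1000 = 190.68 km

190.68


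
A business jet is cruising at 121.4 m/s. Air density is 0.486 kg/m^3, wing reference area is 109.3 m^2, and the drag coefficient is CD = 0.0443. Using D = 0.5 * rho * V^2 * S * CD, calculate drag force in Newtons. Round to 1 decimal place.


Step 1: Dynamic pressure q = 0.5 * 0.486 * 121.4^2 = 3581.3243 Pa
Step 2: Drag D = q * S * CD = 3581.3243 * 109.3 * 0.0443
Step 3: D = 17340.7 N

17340.7


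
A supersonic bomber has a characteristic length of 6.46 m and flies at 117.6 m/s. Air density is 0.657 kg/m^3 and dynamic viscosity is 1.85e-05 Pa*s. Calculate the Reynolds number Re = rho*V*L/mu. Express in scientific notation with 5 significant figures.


Step 1: Numerator = rho * V * L = 0.657 * 117.6 * 6.46 = 499.120272
Step 2: Re = 499.120272 / 1.85e-05
Step 3: Re = 2.6979e+07

2.6979e+07


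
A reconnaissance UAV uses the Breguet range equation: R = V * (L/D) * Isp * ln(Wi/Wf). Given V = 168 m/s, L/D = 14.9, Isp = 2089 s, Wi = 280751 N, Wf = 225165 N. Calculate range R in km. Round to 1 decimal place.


Step 1: Coefficient = V * (L/D) * Isp = 168 * 14.9 * 2089 = 5229184.8 m
Step 2: Wi/Wf = 280751 / 225165 = 1.246868
Step 3: ln(1.246868) = 0.220635
Step 4: R = 5229184.8 * 0.220635 = 1153739.6 m = 1153.7 km

1153.7


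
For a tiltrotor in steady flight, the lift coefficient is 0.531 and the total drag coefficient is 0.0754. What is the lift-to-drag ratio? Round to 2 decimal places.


Step 1: L/D = CL / CD = 0.531 / 0.0754
Step 2: L/D = 7.04

7.04


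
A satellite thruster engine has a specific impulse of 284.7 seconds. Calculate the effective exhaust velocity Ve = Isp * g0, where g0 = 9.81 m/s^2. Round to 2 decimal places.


Step 1: Ve = Isp * g0 = 284.7 * 9.81
Step 2: Ve = 2792.91 m/s

2792.91


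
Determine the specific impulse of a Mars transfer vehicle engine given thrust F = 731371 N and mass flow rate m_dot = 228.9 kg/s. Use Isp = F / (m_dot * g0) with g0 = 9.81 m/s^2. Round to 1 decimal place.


Step 1: m_dot * g0 = 228.9 * 9.81 = 2245.51
Step 2: Isp = 731371 / 2245.51 = 325.7 s

325.7


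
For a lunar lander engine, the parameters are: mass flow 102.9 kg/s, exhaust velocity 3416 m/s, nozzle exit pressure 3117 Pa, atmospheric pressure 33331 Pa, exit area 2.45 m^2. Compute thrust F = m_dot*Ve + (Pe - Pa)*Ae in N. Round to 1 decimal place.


Step 1: Momentum thrust = m_dot * Ve = 102.9 * 3416 = 351506.4 N
Step 2: Pressure thrust = (Pe - Pa) * Ae = (3117 - 33331) * 2.45 = -74024.30 N
Step 3: Total thrust F = 351506.4 + -74024.30 = 277482.1 N

277482.1


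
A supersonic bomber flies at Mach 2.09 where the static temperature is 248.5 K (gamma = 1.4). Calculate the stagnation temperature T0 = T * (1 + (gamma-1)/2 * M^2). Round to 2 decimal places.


Step 1: (gamma-1)/2 = 0.2
Step 2: M^2 = 4.3681
Step 3: 1 + 0.2 * 4.3681 = 1.87362
Step 4: T0 = 248.5 * 1.87362 = 465.59 K

465.59


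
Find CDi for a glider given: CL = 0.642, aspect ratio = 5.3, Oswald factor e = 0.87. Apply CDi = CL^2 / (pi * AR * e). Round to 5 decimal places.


Step 1: CL^2 = 0.642^2 = 0.412164
Step 2: pi * AR * e = 3.14159 * 5.3 * 0.87 = 14.485884
Step 3: CDi = 0.412164 / 14.485884 = 0.02845

0.02845


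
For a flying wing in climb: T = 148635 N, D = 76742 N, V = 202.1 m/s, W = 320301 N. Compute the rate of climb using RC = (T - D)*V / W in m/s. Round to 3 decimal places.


Step 1: Excess thrust = T - D = 148635 - 76742 = 71893 N
Step 2: Excess power = 71893 * 202.1 = 14529575.3 W
Step 3: RC = 14529575.3 / 320301 = 45.362 m/s

45.362


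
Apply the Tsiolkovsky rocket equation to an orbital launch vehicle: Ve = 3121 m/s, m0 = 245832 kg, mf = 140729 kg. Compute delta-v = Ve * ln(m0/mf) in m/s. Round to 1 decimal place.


Step 1: Mass ratio m0/mf = 245832 / 140729 = 1.746847
Step 2: ln(1.746847) = 0.557812
Step 3: delta-v = 3121 * 0.557812 = 1740.9 m/s

1740.9


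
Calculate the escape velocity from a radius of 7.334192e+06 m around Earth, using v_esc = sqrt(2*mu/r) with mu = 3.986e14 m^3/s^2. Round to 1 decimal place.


Step 1: 2*mu/r = 2 * 3.986e14 / 7.334192e+06 = 108696363.5531
Step 2: v_esc = sqrt(108696363.5531) = 10425.8 m/s

10425.8


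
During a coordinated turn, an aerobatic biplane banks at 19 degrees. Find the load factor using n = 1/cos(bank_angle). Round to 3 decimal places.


Step 1: Convert 19 degrees to radians = 0.331613
Step 2: cos(19 deg) = 0.945519
Step 3: n = 1 / 0.945519 = 1.058

1.058


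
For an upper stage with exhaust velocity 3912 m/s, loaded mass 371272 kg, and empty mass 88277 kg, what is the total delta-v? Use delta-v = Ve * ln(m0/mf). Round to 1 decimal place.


Step 1: Mass ratio m0/mf = 371272 / 88277 = 4.205761
Step 2: ln(4.205761) = 1.436455
Step 3: delta-v = 3912 * 1.436455 = 5619.4 m/s

5619.4


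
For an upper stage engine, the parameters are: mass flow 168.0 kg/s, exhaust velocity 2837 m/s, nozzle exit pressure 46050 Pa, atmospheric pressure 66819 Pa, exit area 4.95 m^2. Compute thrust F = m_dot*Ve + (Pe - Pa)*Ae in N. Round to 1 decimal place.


Step 1: Momentum thrust = m_dot * Ve = 168.0 * 2837 = 476616.0 N
Step 2: Pressure thrust = (Pe - Pa) * Ae = (46050 - 66819) * 4.95 = -102806.55 N
Step 3: Total thrust F = 476616.0 + -102806.55 = 373809.5 N

373809.5


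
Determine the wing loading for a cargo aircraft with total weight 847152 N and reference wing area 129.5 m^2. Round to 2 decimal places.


Step 1: Wing loading = W / S = 847152 / 129.5
Step 2: Wing loading = 6541.71 N/m^2

6541.71


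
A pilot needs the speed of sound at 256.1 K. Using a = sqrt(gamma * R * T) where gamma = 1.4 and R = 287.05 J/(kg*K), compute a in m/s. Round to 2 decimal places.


Step 1: gamma * R * T = 1.4 * 287.05 * 256.1 = 102918.907
Step 2: a = sqrt(102918.907) = 320.81 m/s

320.81


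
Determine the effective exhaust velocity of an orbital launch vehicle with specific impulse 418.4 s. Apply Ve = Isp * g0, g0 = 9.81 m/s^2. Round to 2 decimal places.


Step 1: Ve = Isp * g0 = 418.4 * 9.81
Step 2: Ve = 4104.50 m/s

4104.50


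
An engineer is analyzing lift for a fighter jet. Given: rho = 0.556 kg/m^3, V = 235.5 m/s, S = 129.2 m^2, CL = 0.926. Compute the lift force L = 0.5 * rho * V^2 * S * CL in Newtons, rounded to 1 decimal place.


Step 1: Calculate dynamic pressure q = 0.5 * 0.556 * 235.5^2 = 0.5 * 0.556 * 55460.25 = 15417.9495 Pa
Step 2: Multiply by wing area and lift coefficient: L = 15417.9495 * 129.2 * 0.926
Step 3: L = 1991999.0754 * 0.926 = 1844591.1 N

1844591.1


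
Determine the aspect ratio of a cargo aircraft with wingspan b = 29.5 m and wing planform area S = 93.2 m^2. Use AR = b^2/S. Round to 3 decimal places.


Step 1: b^2 = 29.5^2 = 870.25
Step 2: AR = 870.25 / 93.2 = 9.337

9.337


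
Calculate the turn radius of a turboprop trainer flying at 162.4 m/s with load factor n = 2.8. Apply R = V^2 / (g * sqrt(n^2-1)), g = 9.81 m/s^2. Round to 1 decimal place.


Step 1: V^2 = 162.4^2 = 26373.76
Step 2: n^2 - 1 = 2.8^2 - 1 = 6.84
Step 3: sqrt(6.84) = 2.615339
Step 4: R = 26373.76 / (9.81 * 2.615339) = 1028.0 m

1028.0


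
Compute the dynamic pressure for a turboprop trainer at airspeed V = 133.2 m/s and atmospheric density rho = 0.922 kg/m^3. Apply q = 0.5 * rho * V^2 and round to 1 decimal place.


Step 1: V^2 = 133.2^2 = 17742.24
Step 2: q = 0.5 * 0.922 * 17742.24
Step 3: q = 8179.2 Pa

8179.2


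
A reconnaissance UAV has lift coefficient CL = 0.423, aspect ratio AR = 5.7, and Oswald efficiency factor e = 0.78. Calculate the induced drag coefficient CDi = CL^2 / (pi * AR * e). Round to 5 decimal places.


Step 1: CL^2 = 0.423^2 = 0.178929
Step 2: pi * AR * e = 3.14159 * 5.7 * 0.78 = 13.967521
Step 3: CDi = 0.178929 / 13.967521 = 0.01281

0.01281


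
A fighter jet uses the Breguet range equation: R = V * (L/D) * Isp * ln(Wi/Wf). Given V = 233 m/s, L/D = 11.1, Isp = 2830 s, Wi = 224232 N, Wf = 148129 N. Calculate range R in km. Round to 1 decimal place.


Step 1: Coefficient = V * (L/D) * Isp = 233 * 11.1 * 2830 = 7319229.0 m
Step 2: Wi/Wf = 224232 / 148129 = 1.513762
Step 3: ln(1.513762) = 0.414598
Step 4: R = 7319229.0 * 0.414598 = 3034535.6 m = 3034.5 km

3034.5


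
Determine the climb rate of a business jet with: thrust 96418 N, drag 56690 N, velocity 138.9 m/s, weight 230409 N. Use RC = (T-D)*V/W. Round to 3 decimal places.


Step 1: Excess thrust = T - D = 96418 - 56690 = 39728 N
Step 2: Excess power = 39728 * 138.9 = 5518219.2 W
Step 3: RC = 5518219.2 / 230409 = 23.950 m/s

23.950


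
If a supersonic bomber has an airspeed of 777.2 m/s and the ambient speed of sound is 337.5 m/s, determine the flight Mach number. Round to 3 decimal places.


Step 1: M = V / a = 777.2 / 337.5
Step 2: M = 2.303

2.303


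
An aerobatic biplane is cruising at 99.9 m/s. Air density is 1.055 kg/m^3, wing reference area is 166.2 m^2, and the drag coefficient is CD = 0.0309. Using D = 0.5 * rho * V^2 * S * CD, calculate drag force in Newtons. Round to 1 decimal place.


Step 1: Dynamic pressure q = 0.5 * 1.055 * 99.9^2 = 5264.4553 Pa
Step 2: Drag D = q * S * CD = 5264.4553 * 166.2 * 0.0309
Step 3: D = 27036.0 N

27036.0


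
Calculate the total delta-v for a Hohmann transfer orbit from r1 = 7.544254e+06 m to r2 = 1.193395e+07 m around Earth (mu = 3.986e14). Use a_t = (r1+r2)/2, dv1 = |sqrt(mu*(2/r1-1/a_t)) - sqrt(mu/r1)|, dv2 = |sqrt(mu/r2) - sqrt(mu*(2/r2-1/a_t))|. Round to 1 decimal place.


Step 1: Transfer semi-major axis a_t = (7.544254e+06 + 1.193395e+07) / 2 = 9.739102e+06 m
Step 2: v1 (circular at r1) = sqrt(mu/r1) = 7268.76 m/s
Step 3: v_t1 = sqrt(mu*(2/r1 - 1/a_t)) = 8046.24 m/s
Step 4: dv1 = |8046.24 - 7268.76| = 777.48 m/s
Step 5: v2 (circular at r2) = 5779.32 m/s, v_t2 = 5086.57 m/s
Step 6: dv2 = |5779.32 - 5086.57| = 692.74 m/s
Step 7: Total delta-v = 777.48 + 692.74 = 1470.2 m/s

1470.2


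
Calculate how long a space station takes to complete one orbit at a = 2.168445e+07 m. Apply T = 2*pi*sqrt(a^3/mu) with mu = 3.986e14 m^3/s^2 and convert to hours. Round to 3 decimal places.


Step 1: a^3 / mu = 1.019636e+22 / 3.986e14 = 2.558044e+07
Step 2: sqrt(2.558044e+07) = 5057.7105 s
Step 3: T = 2*pi * 5057.7105 = 31778.53 s
Step 4: T in hours = 31778.53 / 3600 = 8.827 hours

8.827


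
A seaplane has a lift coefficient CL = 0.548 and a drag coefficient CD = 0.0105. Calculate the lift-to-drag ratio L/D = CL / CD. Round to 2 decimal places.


Step 1: L/D = CL / CD = 0.548 / 0.0105
Step 2: L/D = 52.19

52.19


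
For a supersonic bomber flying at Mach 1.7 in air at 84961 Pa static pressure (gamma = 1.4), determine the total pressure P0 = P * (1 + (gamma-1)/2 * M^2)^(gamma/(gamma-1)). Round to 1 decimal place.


Step 1: (gamma-1)/2 * M^2 = 0.2 * 2.89 = 0.578
Step 2: 1 + 0.578 = 1.578
Step 3: Exponent gamma/(gamma-1) = 3.5
Step 4: P0 = 84961 * 1.578^3.5 = 419366.9 Pa

419366.9


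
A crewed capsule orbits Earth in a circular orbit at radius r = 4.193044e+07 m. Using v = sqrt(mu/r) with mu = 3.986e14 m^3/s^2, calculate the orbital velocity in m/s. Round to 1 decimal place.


Step 1: mu / r = 3.986e14 / 4.193044e+07 = 9506220.302
Step 2: v = sqrt(9506220.302) = 3083.2 m/s

3083.2


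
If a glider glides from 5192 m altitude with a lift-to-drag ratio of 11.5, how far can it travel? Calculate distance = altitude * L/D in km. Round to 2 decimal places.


Step 1: Glide distance = altitude * L/D = 5192 * 11.5 = 59708.0 m
Step 2: Convert to km: 59708.0 / 1000 = 59.71 km

59.71


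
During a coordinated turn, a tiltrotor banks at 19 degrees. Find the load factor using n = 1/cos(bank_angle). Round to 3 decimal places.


Step 1: Convert 19 degrees to radians = 0.331613
Step 2: cos(19 deg) = 0.945519
Step 3: n = 1 / 0.945519 = 1.058

1.058


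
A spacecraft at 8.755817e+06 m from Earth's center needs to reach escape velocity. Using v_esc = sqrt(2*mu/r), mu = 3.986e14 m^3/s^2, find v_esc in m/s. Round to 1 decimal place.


Step 1: 2*mu/r = 2 * 3.986e14 / 8.755817e+06 = 91048042.6898
Step 2: v_esc = sqrt(91048042.6898) = 9541.9 m/s

9541.9


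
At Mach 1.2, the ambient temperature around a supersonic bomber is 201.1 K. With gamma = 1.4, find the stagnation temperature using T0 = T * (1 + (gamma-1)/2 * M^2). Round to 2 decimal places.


Step 1: (gamma-1)/2 = 0.2
Step 2: M^2 = 1.44
Step 3: 1 + 0.2 * 1.44 = 1.288
Step 4: T0 = 201.1 * 1.288 = 259.02 K

259.02


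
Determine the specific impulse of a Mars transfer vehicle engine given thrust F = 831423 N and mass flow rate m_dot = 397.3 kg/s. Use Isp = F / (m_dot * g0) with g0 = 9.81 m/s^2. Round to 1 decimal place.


Step 1: m_dot * g0 = 397.3 * 9.81 = 3897.51
Step 2: Isp = 831423 / 3897.51 = 213.3 s

213.3


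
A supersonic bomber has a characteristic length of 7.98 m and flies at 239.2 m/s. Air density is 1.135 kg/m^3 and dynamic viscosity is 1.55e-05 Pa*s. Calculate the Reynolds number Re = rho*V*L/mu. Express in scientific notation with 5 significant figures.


Step 1: Numerator = rho * V * L = 1.135 * 239.2 * 7.98 = 2166.50616
Step 2: Re = 2166.50616 / 1.55e-05
Step 3: Re = 1.3977e+08

1.3977e+08


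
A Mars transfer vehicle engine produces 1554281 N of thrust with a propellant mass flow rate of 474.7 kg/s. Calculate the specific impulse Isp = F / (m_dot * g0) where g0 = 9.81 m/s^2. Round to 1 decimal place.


Step 1: m_dot * g0 = 474.7 * 9.81 = 4656.81
Step 2: Isp = 1554281 / 4656.81 = 333.8 s

333.8


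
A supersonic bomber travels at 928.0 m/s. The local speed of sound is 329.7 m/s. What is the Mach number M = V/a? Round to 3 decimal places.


Step 1: M = V / a = 928.0 / 329.7
Step 2: M = 2.815

2.815


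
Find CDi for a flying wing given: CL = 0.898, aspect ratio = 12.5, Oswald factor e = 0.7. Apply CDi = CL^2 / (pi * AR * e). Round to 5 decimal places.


Step 1: CL^2 = 0.898^2 = 0.806404
Step 2: pi * AR * e = 3.14159 * 12.5 * 0.7 = 27.488936
Step 3: CDi = 0.806404 / 27.488936 = 0.02934

0.02934


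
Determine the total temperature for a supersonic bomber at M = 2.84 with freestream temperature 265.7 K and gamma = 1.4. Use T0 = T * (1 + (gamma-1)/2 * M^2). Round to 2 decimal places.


Step 1: (gamma-1)/2 = 0.2
Step 2: M^2 = 8.0656
Step 3: 1 + 0.2 * 8.0656 = 2.61312
Step 4: T0 = 265.7 * 2.61312 = 694.31 K

694.31


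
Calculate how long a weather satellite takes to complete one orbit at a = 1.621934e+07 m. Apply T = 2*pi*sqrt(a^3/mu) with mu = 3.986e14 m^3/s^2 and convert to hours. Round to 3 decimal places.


Step 1: a^3 / mu = 4.266773e+21 / 3.986e14 = 1.070440e+07
Step 2: sqrt(1.070440e+07) = 3271.7576 s
Step 3: T = 2*pi * 3271.7576 = 20557.06 s
Step 4: T in hours = 20557.06 / 3600 = 5.710 hours

5.710


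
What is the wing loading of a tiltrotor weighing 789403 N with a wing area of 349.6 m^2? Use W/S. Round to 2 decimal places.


Step 1: Wing loading = W / S = 789403 / 349.6
Step 2: Wing loading = 2258.02 N/m^2

2258.02


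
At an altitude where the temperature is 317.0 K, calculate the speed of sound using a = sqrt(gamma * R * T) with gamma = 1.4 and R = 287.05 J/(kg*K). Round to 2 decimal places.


Step 1: gamma * R * T = 1.4 * 287.05 * 317.0 = 127392.79
Step 2: a = sqrt(127392.79) = 356.92 m/s

356.92


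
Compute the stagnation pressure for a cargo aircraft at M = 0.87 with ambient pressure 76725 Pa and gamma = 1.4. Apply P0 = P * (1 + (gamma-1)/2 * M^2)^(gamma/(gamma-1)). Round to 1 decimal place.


Step 1: (gamma-1)/2 * M^2 = 0.2 * 0.7569 = 0.15138
Step 2: 1 + 0.15138 = 1.15138
Step 3: Exponent gamma/(gamma-1) = 3.5
Step 4: P0 = 76725 * 1.15138^3.5 = 125661.5 Pa

125661.5


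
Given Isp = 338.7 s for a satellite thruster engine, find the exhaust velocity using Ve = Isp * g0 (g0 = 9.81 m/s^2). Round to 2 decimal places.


Step 1: Ve = Isp * g0 = 338.7 * 9.81
Step 2: Ve = 3322.65 m/s

3322.65


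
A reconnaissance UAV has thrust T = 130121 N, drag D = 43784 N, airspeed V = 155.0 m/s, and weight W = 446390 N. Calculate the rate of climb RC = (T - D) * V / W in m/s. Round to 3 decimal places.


Step 1: Excess thrust = T - D = 130121 - 43784 = 86337 N
Step 2: Excess power = 86337 * 155.0 = 13382235.0 W
Step 3: RC = 13382235.0 / 446390 = 29.979 m/s

29.979


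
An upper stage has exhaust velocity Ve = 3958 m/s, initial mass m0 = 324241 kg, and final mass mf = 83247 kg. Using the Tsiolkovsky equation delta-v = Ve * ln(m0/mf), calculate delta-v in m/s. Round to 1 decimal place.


Step 1: Mass ratio m0/mf = 324241 / 83247 = 3.894927
Step 2: ln(3.894927) = 1.359675
Step 3: delta-v = 3958 * 1.359675 = 5381.6 m/s

5381.6


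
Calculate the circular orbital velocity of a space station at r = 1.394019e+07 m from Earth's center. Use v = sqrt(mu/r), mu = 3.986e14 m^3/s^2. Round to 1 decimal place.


Step 1: mu / r = 3.986e14 / 1.394019e+07 = 28593584.449
Step 2: v = sqrt(28593584.449) = 5347.3 m/s

5347.3


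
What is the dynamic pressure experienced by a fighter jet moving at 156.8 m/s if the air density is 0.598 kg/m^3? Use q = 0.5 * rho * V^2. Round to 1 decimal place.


Step 1: V^2 = 156.8^2 = 24586.24
Step 2: q = 0.5 * 0.598 * 24586.24
Step 3: q = 7351.3 Pa

7351.3


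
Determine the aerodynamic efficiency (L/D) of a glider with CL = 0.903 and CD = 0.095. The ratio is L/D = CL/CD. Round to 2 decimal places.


Step 1: L/D = CL / CD = 0.903 / 0.095
Step 2: L/D = 9.51

9.51


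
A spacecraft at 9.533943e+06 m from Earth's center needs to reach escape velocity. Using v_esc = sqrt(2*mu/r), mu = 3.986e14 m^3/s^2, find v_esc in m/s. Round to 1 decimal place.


Step 1: 2*mu/r = 2 * 3.986e14 / 9.533943e+06 = 83617030.2256
Step 2: v_esc = sqrt(83617030.2256) = 9144.2 m/s

9144.2


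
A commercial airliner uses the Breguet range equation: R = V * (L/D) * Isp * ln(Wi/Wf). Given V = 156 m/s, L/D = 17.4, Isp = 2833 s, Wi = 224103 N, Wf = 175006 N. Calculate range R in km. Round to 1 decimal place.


Step 1: Coefficient = V * (L/D) * Isp = 156 * 17.4 * 2833 = 7689895.2 m
Step 2: Wi/Wf = 224103 / 175006 = 1.280545
Step 3: ln(1.280545) = 0.247286
Step 4: R = 7689895.2 * 0.247286 = 1901599.6 m = 1901.6 km

1901.6


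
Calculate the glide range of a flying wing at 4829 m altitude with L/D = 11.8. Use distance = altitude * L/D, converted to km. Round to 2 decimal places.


Step 1: Glide distance = altitude * L/D = 4829 * 11.8 = 56982.2 m
Step 2: Convert to km: 56982.2 / 1000 = 56.98 km

56.98


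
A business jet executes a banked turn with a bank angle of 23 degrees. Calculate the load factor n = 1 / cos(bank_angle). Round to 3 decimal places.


Step 1: Convert 23 degrees to radians = 0.401426
Step 2: cos(23 deg) = 0.920505
Step 3: n = 1 / 0.920505 = 1.086

1.086


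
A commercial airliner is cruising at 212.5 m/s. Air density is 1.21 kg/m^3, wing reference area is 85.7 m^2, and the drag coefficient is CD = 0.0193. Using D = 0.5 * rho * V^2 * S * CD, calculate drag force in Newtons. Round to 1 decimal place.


Step 1: Dynamic pressure q = 0.5 * 1.21 * 212.5^2 = 27319.5312 Pa
Step 2: Drag D = q * S * CD = 27319.5312 * 85.7 * 0.0193
Step 3: D = 45186.8 N

45186.8


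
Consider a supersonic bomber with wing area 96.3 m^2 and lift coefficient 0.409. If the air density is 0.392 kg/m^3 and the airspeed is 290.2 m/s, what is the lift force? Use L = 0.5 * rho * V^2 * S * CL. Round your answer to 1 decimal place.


Step 1: Calculate dynamic pressure q = 0.5 * 0.392 * 290.2^2 = 0.5 * 0.392 * 84216.04 = 16506.3438 Pa
Step 2: Multiply by wing area and lift coefficient: L = 16506.3438 * 96.3 * 0.409
Step 3: L = 1589560.9118 * 0.409 = 650130.4 N

650130.4


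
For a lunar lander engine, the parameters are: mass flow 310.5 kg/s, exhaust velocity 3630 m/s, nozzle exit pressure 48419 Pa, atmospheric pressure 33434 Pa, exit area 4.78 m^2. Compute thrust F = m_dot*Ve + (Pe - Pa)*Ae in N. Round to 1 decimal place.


Step 1: Momentum thrust = m_dot * Ve = 310.5 * 3630 = 1127115.0 N
Step 2: Pressure thrust = (Pe - Pa) * Ae = (48419 - 33434) * 4.78 = 71628.30 N
Step 3: Total thrust F = 1127115.0 + 71628.30 = 1198743.3 N

1198743.3


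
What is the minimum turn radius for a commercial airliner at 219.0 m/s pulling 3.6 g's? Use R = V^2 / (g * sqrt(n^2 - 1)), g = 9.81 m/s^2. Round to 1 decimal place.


Step 1: V^2 = 219.0^2 = 47961.0
Step 2: n^2 - 1 = 3.6^2 - 1 = 11.96
Step 3: sqrt(11.96) = 3.458323
Step 4: R = 47961.0 / (9.81 * 3.458323) = 1413.7 m

1413.7


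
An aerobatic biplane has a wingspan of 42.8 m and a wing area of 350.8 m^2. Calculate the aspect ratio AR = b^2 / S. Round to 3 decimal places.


Step 1: b^2 = 42.8^2 = 1831.84
Step 2: AR = 1831.84 / 350.8 = 5.222

5.222


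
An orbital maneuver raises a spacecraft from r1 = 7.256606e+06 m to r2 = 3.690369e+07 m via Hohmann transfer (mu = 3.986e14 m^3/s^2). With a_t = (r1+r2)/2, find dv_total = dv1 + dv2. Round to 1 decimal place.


Step 1: Transfer semi-major axis a_t = (7.256606e+06 + 3.690369e+07) / 2 = 2.208015e+07 m
Step 2: v1 (circular at r1) = sqrt(mu/r1) = 7411.43 m/s
Step 3: v_t1 = sqrt(mu*(2/r1 - 1/a_t)) = 9581.55 m/s
Step 4: dv1 = |9581.55 - 7411.43| = 2170.12 m/s
Step 5: v2 (circular at r2) = 3286.5 m/s, v_t2 = 1884.08 m/s
Step 6: dv2 = |3286.5 - 1884.08| = 1402.42 m/s
Step 7: Total delta-v = 2170.12 + 1402.42 = 3572.5 m/s

3572.5


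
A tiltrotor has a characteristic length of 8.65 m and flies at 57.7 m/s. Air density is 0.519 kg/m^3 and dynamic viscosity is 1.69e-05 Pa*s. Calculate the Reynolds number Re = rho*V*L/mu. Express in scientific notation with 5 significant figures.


Step 1: Numerator = rho * V * L = 0.519 * 57.7 * 8.65 = 259.035495
Step 2: Re = 259.035495 / 1.69e-05
Step 3: Re = 1.5328e+07

1.5328e+07


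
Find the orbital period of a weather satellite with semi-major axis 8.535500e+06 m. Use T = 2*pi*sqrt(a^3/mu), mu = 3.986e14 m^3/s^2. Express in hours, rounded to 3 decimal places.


Step 1: a^3 / mu = 6.218518e+20 / 3.986e14 = 1.560090e+06
Step 2: sqrt(1.560090e+06) = 1249.0356 s
Step 3: T = 2*pi * 1249.0356 = 7847.92 s
Step 4: T in hours = 7847.92 / 3600 = 2.180 hours

2.180
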